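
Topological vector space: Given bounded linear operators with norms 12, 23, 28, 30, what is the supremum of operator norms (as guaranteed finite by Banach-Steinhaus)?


By the Uniform Boundedness Principle, the supremum of norms is finite.
sup_k ||T_k|| = max(12, 23, 28, 30) = 30

30


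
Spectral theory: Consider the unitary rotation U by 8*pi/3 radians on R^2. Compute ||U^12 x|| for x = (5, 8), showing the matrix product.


U is a rotation by theta = 8*pi/3
U^12 = rotation by 12*theta = 96*pi/3 = 0*pi/3 (mod 2*pi)
cos(0*pi/3) = 1.0000, sin(0*pi/3) = 0.0000
U^12 x = (1.0000 * 5 - 0.0000 * 8, 0.0000 * 5 + 1.0000 * 8)
= (5.0000, 8.0000)
||U^12 x|| = sqrt(5.0000^2 + 8.0000^2) = sqrt(89.0000) = 9.4340

9.4340


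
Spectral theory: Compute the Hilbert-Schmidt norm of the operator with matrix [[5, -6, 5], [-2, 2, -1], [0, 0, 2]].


The Hilbert-Schmidt norm is sqrt(sum of squares of all entries).
Sum of squares = 5^2 + (-6)^2 + 5^2 + (-2)^2 + 2^2 + (-1)^2 + 0^2 + 0^2 + 2^2
= 25 + 36 + 25 + 4 + 4 + 1 + 0 + 0 + 4 = 99
||T||_HS = sqrt(99) = 9.9499

9.9499


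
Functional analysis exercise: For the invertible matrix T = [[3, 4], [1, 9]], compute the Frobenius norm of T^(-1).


det(T) = 3*9 - 4*1 = 23
T^(-1) = (1/23) * [[9, -4], [-1, 3]] = [[0.3913, -0.1739], [-0.0435, 0.1304]]
||T^(-1)||_F^2 = 0.3913^2 + (-0.1739)^2 + (-0.0435)^2 + 0.1304^2 = 0.2023
||T^(-1)||_F = sqrt(0.2023) = 0.4497

0.4497


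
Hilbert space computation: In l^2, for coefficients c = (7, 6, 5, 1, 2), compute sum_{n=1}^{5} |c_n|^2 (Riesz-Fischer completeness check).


sum |c_n|^2 = 7^2 + 6^2 + 5^2 + 1^2 + 2^2
= 49 + 36 + 25 + 1 + 4
= 115

115


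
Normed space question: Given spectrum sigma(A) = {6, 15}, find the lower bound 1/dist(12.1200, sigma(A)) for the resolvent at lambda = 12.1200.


dist(12.1200, {6, 15}) = min(|12.1200 - 6|, |12.1200 - 15|)
= min(6.1200, 2.8800) = 2.8800
Resolvent bound = 1/2.8800 = 0.3472

0.3472


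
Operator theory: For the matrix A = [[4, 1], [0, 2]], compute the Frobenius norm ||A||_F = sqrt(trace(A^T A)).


||A||_F^2 = sum a_ij^2
= 4^2 + 1^2 + 0^2 + 2^2
= 16 + 1 + 0 + 4 = 21
||A||_F = sqrt(21) = 4.5826

4.5826


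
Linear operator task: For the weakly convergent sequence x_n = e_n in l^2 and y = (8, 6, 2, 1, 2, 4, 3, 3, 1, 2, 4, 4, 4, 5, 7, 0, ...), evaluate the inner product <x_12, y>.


x_12 = e_12 is the standard basis vector with 1 in position 12.
<x_12, y> = y_12 = 4
As n -> infinity, <x_n, y> -> 0, confirming weak convergence of (x_n) to 0.

4


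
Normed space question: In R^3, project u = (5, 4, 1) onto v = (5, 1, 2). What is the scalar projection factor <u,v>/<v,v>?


Computing <u,v> = 5*5 + 4*1 + 1*2 = 31
Computing <v,v> = 5^2 + 1^2 + 2^2 = 30
Projection coefficient = 31/30 = 1.0333

1.0333


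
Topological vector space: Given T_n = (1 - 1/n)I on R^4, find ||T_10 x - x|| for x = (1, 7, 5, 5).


T_10 x - x = (1 - 1/10)x - x = -x/10
||x|| = sqrt(100) = 10.0000
||T_10 x - x|| = ||x||/10 = 10.0000/10 = 1.0000

1.0000


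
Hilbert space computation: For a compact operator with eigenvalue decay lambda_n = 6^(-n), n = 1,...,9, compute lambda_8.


The eigenvalue formula gives lambda_8 = 1/6^8
= 1/1679616
= 5.9537e-07

5.9537e-07


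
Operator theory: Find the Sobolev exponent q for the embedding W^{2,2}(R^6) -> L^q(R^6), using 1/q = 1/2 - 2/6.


Using the Sobolev embedding formula: 1/q = 1/p - k/n
1/q = 1/2 - 2/6 = 1/6
q = 1/(1/6) = 6

6.0000


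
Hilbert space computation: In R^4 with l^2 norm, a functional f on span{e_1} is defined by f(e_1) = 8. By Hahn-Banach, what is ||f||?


The norm of f is given by ||f|| = sup_{||x||=1} |f(x)|.
On span{e_1}, ||e_1|| = 1, so ||f|| = |f(e_1)| / ||e_1||
= |8| / 1 = 8.0000

8.0000


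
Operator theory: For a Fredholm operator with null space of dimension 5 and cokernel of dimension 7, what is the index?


The Fredholm index is defined as ind(T) = dim(ker T) - dim(coker T)
= 5 - 7
= -2

-2


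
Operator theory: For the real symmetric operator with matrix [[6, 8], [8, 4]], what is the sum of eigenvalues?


For a self-adjoint (symmetric) matrix, the eigenvalues are real.
The sum of eigenvalues equals the trace of the matrix.
trace = 6 + 4 = 10

10


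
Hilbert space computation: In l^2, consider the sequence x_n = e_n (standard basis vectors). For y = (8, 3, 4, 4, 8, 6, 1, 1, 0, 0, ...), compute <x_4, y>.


x_4 = e_4 is the standard basis vector with 1 in position 4.
<x_4, y> = y_4 = 4
As n -> infinity, <x_n, y> -> 0, confirming weak convergence of (x_n) to 0.

4


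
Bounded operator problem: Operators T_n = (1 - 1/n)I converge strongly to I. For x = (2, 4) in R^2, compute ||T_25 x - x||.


T_25 x - x = (1 - 1/25)x - x = -x/25
||x|| = sqrt(20) = 4.4721
||T_25 x - x|| = ||x||/25 = 4.4721/25 = 0.1789

0.1789


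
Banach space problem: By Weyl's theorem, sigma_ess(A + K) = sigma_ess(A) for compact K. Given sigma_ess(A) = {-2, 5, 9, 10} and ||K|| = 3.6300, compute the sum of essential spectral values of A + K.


By Weyl's theorem, the essential spectrum is invariant under compact perturbations.
sigma_ess(A + K) = sigma_ess(A) = {-2, 5, 9, 10}
Sum = -2 + 5 + 9 + 10 = 22

22


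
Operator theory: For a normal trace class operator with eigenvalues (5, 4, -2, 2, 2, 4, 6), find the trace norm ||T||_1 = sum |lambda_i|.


For a normal operator, singular values equal |eigenvalues|.
Trace norm = sum |lambda_i| = 5 + 4 + 2 + 2 + 2 + 4 + 6
= 25

25


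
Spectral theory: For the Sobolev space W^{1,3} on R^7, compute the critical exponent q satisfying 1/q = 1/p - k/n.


Using the Sobolev embedding formula: 1/q = 1/p - k/n
1/q = 1/3 - 1/7 = 4/21
q = 1/(4/21) = 21/4 = 5.2500

5.2500


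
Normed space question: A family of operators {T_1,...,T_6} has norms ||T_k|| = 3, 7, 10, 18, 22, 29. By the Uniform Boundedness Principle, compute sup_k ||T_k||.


By the Uniform Boundedness Principle, the supremum of norms is finite.
sup_k ||T_k|| = max(3, 7, 10, 18, 22, 29) = 29

29


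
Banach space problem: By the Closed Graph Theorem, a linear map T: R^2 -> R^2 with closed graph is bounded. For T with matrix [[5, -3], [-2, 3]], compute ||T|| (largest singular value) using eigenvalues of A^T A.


A^T A = [[29, -21], [-21, 18]]
trace(A^T A) = 47, det(A^T A) = 81
discriminant = 47^2 - 4*81 = 1885
Largest eigenvalue of A^T A = (trace + sqrt(disc))/2 = 45.2083
||T|| = sqrt(45.2083) = 6.7237

6.7237


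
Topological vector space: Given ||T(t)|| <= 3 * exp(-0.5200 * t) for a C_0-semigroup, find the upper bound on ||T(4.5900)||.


||T(4.5900)|| <= 3 * exp(-0.5200 * 4.5900)
= 3 * exp(-2.3868)
= 3 * 0.0919
= 0.2758

0.2758


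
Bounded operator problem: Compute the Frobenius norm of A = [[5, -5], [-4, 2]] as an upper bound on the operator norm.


||A||_F^2 = sum a_ij^2
= 5^2 + (-5)^2 + (-4)^2 + 2^2
= 25 + 25 + 16 + 4 = 70
||A||_F = sqrt(70) = 8.3666

8.3666


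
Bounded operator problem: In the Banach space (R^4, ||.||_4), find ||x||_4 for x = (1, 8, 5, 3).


The l^4 norm = (sum |x_i|^4)^(1/4)
Sum of 4th powers = 1 + 4096 + 625 + 81 = 4803
||x||_4 = (4803)^(1/4) = 8.3249

8.3249


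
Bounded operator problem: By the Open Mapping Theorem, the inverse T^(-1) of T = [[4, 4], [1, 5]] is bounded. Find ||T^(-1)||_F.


det(T) = 4*5 - 4*1 = 16
T^(-1) = (1/16) * [[5, -4], [-1, 4]] = [[0.3125, -0.2500], [-0.0625, 0.2500]]
||T^(-1)||_F^2 = 0.3125^2 + (-0.2500)^2 + (-0.0625)^2 + 0.2500^2 = 0.2266
||T^(-1)||_F = sqrt(0.2266) = 0.4760

0.4760


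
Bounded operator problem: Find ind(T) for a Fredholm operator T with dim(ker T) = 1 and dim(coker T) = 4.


The Fredholm index is defined as ind(T) = dim(ker T) - dim(coker T)
= 1 - 4
= -3

-3


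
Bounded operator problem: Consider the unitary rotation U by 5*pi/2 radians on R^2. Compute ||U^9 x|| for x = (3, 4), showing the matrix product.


U is a rotation by theta = 5*pi/2
U^9 = rotation by 9*theta = 45*pi/2 = 1*pi/2 (mod 2*pi)
cos(1*pi/2) = 0.0000, sin(1*pi/2) = 1.0000
U^9 x = (0.0000 * 3 - 1.0000 * 4, 1.0000 * 3 + 0.0000 * 4)
= (-4.0000, 3.0000)
||U^9 x|| = sqrt((-4.0000)^2 + 3.0000^2) = sqrt(25.0000) = 5.0000

5.0000


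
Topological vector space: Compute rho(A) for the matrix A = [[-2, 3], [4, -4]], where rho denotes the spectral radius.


For a 2x2 matrix, eigenvalues satisfy lambda^2 - (trace)*lambda + det = 0
trace = -2 + -4 = -6
det = -2*-4 - 3*4 = -4
discriminant = (-6)^2 - 4*(-4) = 52
spectral radius = max |eigenvalue| = 6.6056

6.6056


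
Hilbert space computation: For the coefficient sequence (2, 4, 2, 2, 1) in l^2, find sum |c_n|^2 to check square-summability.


sum |c_n|^2 = 2^2 + 4^2 + 2^2 + 2^2 + 1^2
= 4 + 16 + 4 + 4 + 1
= 29

29


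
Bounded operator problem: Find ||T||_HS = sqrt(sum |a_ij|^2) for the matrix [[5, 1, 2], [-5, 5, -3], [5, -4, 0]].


The Hilbert-Schmidt norm is sqrt(sum of squares of all entries).
Sum of squares = 5^2 + 1^2 + 2^2 + (-5)^2 + 5^2 + (-3)^2 + 5^2 + (-4)^2 + 0^2
= 25 + 1 + 4 + 25 + 25 + 9 + 25 + 16 + 0 = 130
||T||_HS = sqrt(130) = 11.4018

11.4018


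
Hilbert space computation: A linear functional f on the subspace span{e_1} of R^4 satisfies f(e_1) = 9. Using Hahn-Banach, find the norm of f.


The norm of f is given by ||f|| = sup_{||x||=1} |f(x)|.
On span{e_1}, ||e_1|| = 1, so ||f|| = |f(e_1)| / ||e_1||
= |9| / 1 = 9.0000

9.0000


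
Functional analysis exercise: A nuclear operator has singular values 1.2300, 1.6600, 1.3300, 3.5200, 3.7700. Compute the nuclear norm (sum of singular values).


The nuclear norm is the sum of all singular values.
||T||_1 = 1.2300 + 1.6600 + 1.3300 + 3.5200 + 3.7700
= 11.5100

11.5100


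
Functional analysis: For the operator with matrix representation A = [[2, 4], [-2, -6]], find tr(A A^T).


trace(A * A^T) = sum of squares of all entries
= 2^2 + 4^2 + (-2)^2 + (-6)^2
= 4 + 16 + 4 + 36
= 60

60


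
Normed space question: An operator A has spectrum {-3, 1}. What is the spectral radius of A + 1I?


Spectrum of A + 1I = {-2, 2}
Spectral radius = max |lambda| over the shifted spectrum
= max(2, 2) = 2

2


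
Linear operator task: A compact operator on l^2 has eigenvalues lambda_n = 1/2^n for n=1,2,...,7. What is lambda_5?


The eigenvalue formula gives lambda_5 = 1/2^5
= 1/32
= 0.0312

0.0312


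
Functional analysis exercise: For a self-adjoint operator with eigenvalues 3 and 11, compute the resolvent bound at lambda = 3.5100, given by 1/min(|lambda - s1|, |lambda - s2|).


dist(3.5100, {3, 11}) = min(|3.5100 - 3|, |3.5100 - 11|)
= min(0.5100, 7.4900) = 0.5100
Resolvent bound = 1/0.5100 = 1.9608

1.9608


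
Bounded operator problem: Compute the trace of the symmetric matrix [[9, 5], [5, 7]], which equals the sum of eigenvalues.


For a self-adjoint (symmetric) matrix, the eigenvalues are real.
The sum of eigenvalues equals the trace of the matrix.
trace = 9 + 7 = 16

16


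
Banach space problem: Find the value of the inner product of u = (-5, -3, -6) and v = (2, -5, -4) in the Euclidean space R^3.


Computing the standard inner product <u, v> = sum u_i * v_i
= -5*2 + -3*-5 + -6*-4
= -10 + 15 + 24
= 29

29


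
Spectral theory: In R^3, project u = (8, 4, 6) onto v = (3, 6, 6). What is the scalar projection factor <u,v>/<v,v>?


Computing <u,v> = 8*3 + 4*6 + 6*6 = 84
Computing <v,v> = 3^2 + 6^2 + 6^2 = 81
Projection coefficient = 84/81 = 1.0370

1.0370


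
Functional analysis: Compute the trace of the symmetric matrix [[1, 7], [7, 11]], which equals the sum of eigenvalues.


For a self-adjoint (symmetric) matrix, the eigenvalues are real.
The sum of eigenvalues equals the trace of the matrix.
trace = 1 + 11 = 12

12


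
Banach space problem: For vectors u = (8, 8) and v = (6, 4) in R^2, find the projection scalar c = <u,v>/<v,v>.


Computing <u,v> = 8*6 + 8*4 = 80
Computing <v,v> = 6^2 + 4^2 = 52
Projection coefficient = 80/52 = 1.5385

1.5385


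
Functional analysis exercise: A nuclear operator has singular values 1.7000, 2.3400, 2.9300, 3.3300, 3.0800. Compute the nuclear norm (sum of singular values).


The nuclear norm is the sum of all singular values.
||T||_1 = 1.7000 + 2.3400 + 2.9300 + 3.3300 + 3.0800
= 13.3800

13.3800


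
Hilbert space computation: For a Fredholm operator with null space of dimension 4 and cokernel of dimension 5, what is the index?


The Fredholm index is defined as ind(T) = dim(ker T) - dim(coker T)
= 4 - 5
= -1

-1


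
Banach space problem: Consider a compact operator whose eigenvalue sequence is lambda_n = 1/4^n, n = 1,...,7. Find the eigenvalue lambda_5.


The eigenvalue formula gives lambda_5 = 1/4^5
= 1/1024
= 9.7656e-04

9.7656e-04


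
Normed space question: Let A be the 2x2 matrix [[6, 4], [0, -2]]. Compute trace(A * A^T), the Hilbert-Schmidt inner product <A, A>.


trace(A * A^T) = sum of squares of all entries
= 6^2 + 4^2 + 0^2 + (-2)^2
= 36 + 16 + 0 + 4
= 56

56


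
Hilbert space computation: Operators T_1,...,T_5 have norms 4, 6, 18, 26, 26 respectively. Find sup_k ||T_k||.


By the Uniform Boundedness Principle, the supremum of norms is finite.
sup_k ||T_k|| = max(4, 6, 18, 26, 26) = 26

26


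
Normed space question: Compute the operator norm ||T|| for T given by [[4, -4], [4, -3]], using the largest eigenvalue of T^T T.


A^T A = [[32, -28], [-28, 25]]
trace(A^T A) = 57, det(A^T A) = 16
discriminant = 57^2 - 4*16 = 3185
Largest eigenvalue of A^T A = (trace + sqrt(disc))/2 = 56.7179
||T|| = sqrt(56.7179) = 7.5311

7.5311


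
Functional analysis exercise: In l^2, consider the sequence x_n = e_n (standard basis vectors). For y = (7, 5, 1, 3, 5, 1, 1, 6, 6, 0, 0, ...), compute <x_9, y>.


x_9 = e_9 is the standard basis vector with 1 in position 9.
<x_9, y> = y_9 = 6
As n -> infinity, <x_n, y> -> 0, confirming weak convergence of (x_n) to 0.

6


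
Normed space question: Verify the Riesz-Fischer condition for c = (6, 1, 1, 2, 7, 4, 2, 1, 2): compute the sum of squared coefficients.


sum |c_n|^2 = 6^2 + 1^2 + 1^2 + 2^2 + 7^2 + 4^2 + 2^2 + 1^2 + 2^2
= 36 + 1 + 1 + 4 + 49 + 16 + 4 + 1 + 4
= 116

116


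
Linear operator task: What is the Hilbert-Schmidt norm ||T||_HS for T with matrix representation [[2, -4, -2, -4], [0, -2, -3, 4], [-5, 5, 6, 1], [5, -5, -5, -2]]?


The Hilbert-Schmidt norm is sqrt(sum of squares of all entries).
Sum of squares = 2^2 + (-4)^2 + (-2)^2 + (-4)^2 + 0^2 + (-2)^2 + (-3)^2 + 4^2 + (-5)^2 + 5^2 + 6^2 + 1^2 + 5^2 + (-5)^2 + (-5)^2 + (-2)^2
= 4 + 16 + 4 + 16 + 0 + 4 + 9 + 16 + 25 + 25 + 36 + 1 + 25 + 25 + 25 + 4 = 235
||T||_HS = sqrt(235) = 15.3297

15.3297


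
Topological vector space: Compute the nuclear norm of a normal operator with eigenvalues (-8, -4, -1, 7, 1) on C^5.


For a normal operator, singular values equal |eigenvalues|.
Trace norm = sum |lambda_i| = 8 + 4 + 1 + 7 + 1
= 21

21


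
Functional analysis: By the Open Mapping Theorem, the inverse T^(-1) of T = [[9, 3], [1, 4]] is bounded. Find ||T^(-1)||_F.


det(T) = 9*4 - 3*1 = 33
T^(-1) = (1/33) * [[4, -3], [-1, 9]] = [[0.1212, -0.0909], [-0.0303, 0.2727]]
||T^(-1)||_F^2 = 0.1212^2 + (-0.0909)^2 + (-0.0303)^2 + 0.2727^2 = 0.0983
||T^(-1)||_F = sqrt(0.0983) = 0.3135

0.3135


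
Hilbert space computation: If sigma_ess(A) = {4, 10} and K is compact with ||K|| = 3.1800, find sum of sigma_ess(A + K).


By Weyl's theorem, the essential spectrum is invariant under compact perturbations.
sigma_ess(A + K) = sigma_ess(A) = {4, 10}
Sum = 4 + 10 = 14

14


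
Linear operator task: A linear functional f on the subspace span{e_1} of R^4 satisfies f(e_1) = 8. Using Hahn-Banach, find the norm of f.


The norm of f is given by ||f|| = sup_{||x||=1} |f(x)|.
On span{e_1}, ||e_1|| = 1, so ||f|| = |f(e_1)| / ||e_1||
= |8| / 1 = 8.0000

8.0000


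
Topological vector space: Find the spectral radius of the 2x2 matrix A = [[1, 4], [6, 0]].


For a 2x2 matrix, eigenvalues satisfy lambda^2 - (trace)*lambda + det = 0
trace = 1 + 0 = 1
det = 1*0 - 4*6 = -24
discriminant = 1^2 - 4*(-24) = 97
spectral radius = max |eigenvalue| = 5.4244

5.4244


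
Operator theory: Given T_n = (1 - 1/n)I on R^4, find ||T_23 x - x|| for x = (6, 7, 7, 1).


T_23 x - x = (1 - 1/23)x - x = -x/23
||x|| = sqrt(135) = 11.6190
||T_23 x - x|| = ||x||/23 = 11.6190/23 = 0.5052

0.5052


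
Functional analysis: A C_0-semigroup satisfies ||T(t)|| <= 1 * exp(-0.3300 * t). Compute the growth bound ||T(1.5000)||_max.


||T(1.5000)|| <= 1 * exp(-0.3300 * 1.5000)
= 1 * exp(-0.4950)
= 1 * 0.6096
= 0.6096

0.6096


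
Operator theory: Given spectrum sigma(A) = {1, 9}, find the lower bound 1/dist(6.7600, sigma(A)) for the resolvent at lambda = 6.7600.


dist(6.7600, {1, 9}) = min(|6.7600 - 1|, |6.7600 - 9|)
= min(5.7600, 2.2400) = 2.2400
Resolvent bound = 1/2.2400 = 0.4464

0.4464


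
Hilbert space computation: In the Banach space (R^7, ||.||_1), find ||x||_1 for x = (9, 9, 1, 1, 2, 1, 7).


The l^1 norm equals the sum of absolute values of all components.
||x||_1 = 9 + 9 + 1 + 1 + 2 + 1 + 7
= 30

30.0000


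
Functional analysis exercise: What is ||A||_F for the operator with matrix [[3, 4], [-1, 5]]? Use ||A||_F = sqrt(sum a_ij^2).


||A||_F^2 = sum a_ij^2
= 3^2 + 4^2 + (-1)^2 + 5^2
= 9 + 16 + 1 + 25 = 51
||A||_F = sqrt(51) = 7.1414

7.1414


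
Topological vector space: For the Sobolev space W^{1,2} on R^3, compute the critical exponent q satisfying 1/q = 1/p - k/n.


Using the Sobolev embedding formula: 1/q = 1/p - k/n
1/q = 1/2 - 1/3 = 1/6
q = 1/(1/6) = 6

6.0000


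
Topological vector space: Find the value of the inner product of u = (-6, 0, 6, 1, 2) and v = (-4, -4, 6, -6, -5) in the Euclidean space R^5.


Computing the standard inner product <u, v> = sum u_i * v_i
= -6*-4 + 0*-4 + 6*6 + 1*-6 + 2*-5
= 24 + 0 + 36 + -6 + -10
= 44

44


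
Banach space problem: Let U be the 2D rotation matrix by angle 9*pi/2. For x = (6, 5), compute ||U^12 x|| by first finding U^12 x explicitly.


U is a rotation by theta = 9*pi/2
U^12 = rotation by 12*theta = 108*pi/2 = 0*pi/2 (mod 2*pi)
cos(0*pi/2) = 1.0000, sin(0*pi/2) = 0.0000
U^12 x = (1.0000 * 6 - 0.0000 * 5, 0.0000 * 6 + 1.0000 * 5)
= (6.0000, 5.0000)
||U^12 x|| = sqrt(6.0000^2 + 5.0000^2) = sqrt(61.0000) = 7.8102

7.8102


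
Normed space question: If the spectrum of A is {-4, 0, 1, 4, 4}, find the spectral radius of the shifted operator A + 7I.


Spectrum of A + 7I = {3, 7, 8, 11, 11}
Spectral radius = max |lambda| over the shifted spectrum
= max(3, 7, 8, 11, 11) = 11

11


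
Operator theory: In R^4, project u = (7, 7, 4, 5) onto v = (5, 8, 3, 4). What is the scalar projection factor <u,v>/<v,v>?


Computing <u,v> = 7*5 + 7*8 + 4*3 + 5*4 = 123
Computing <v,v> = 5^2 + 8^2 + 3^2 + 4^2 = 114
Projection coefficient = 123/114 = 1.0789

1.0789


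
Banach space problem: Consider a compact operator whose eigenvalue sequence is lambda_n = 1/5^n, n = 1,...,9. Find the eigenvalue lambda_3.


The eigenvalue formula gives lambda_3 = 1/5^3
= 1/125
= 0.0080

0.0080


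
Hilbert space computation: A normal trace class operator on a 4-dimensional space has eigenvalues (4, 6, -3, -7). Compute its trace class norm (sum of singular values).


For a normal operator, singular values equal |eigenvalues|.
Trace norm = sum |lambda_i| = 4 + 6 + 3 + 7
= 20

20


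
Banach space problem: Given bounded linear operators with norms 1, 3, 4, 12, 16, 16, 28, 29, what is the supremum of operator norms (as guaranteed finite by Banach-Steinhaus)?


By the Uniform Boundedness Principle, the supremum of norms is finite.
sup_k ||T_k|| = max(1, 3, 4, 12, 16, 16, 28, 29) = 29

29


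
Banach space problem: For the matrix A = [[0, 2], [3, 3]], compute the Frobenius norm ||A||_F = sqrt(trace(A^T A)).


||A||_F^2 = sum a_ij^2
= 0^2 + 2^2 + 3^2 + 3^2
= 0 + 4 + 9 + 9 = 22
||A||_F = sqrt(22) = 4.6904

4.6904


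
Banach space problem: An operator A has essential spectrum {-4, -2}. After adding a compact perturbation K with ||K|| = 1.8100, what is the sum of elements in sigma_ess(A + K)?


By Weyl's theorem, the essential spectrum is invariant under compact perturbations.
sigma_ess(A + K) = sigma_ess(A) = {-4, -2}
Sum = -4 + -2 = -6

-6


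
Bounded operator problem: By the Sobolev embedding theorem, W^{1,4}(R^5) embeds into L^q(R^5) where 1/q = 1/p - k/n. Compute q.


Using the Sobolev embedding formula: 1/q = 1/p - k/n
1/q = 1/4 - 1/5 = 1/20
q = 1/(1/20) = 20

20.0000


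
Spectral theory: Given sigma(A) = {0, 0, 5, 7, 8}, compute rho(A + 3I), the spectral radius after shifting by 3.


Spectrum of A + 3I = {3, 3, 8, 10, 11}
Spectral radius = max |lambda| over the shifted spectrum
= max(3, 3, 8, 10, 11) = 11

11


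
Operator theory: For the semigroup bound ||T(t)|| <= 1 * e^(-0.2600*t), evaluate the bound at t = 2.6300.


||T(2.6300)|| <= 1 * exp(-0.2600 * 2.6300)
= 1 * exp(-0.6838)
= 1 * 0.5047
= 0.5047

0.5047


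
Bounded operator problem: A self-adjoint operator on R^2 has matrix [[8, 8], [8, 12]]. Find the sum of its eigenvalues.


For a self-adjoint (symmetric) matrix, the eigenvalues are real.
The sum of eigenvalues equals the trace of the matrix.
trace = 8 + 12 = 20

20


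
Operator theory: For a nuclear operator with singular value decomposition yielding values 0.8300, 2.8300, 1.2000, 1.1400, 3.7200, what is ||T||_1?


The nuclear norm is the sum of all singular values.
||T||_1 = 0.8300 + 2.8300 + 1.2000 + 1.1400 + 3.7200
= 9.7200

9.7200


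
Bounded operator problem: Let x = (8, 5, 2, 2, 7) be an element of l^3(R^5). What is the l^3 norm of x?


The l^3 norm = (sum |x_i|^3)^(1/3)
Sum of 3th powers = 512 + 125 + 8 + 8 + 343 = 996
||x||_3 = (996)^(1/3) = 9.9866

9.9866


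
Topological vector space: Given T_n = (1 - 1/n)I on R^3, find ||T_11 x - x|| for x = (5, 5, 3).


T_11 x - x = (1 - 1/11)x - x = -x/11
||x|| = sqrt(59) = 7.6811
||T_11 x - x|| = ||x||/11 = 7.6811/11 = 0.6983

0.6983


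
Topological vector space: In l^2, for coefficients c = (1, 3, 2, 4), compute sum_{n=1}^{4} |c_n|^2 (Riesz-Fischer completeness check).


sum |c_n|^2 = 1^2 + 3^2 + 2^2 + 4^2
= 1 + 9 + 4 + 16
= 30

30


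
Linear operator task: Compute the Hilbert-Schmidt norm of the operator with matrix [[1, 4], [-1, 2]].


The Hilbert-Schmidt norm is sqrt(sum of squares of all entries).
Sum of squares = 1^2 + 4^2 + (-1)^2 + 2^2
= 1 + 16 + 1 + 4 = 22
||T||_HS = sqrt(22) = 4.6904

4.6904


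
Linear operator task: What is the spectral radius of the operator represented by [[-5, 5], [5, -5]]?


For a 2x2 matrix, eigenvalues satisfy lambda^2 - (trace)*lambda + det = 0
trace = -5 + -5 = -10
det = -5*-5 - 5*5 = 0
discriminant = (-10)^2 - 4*(0) = 100
spectral radius = max |eigenvalue| = 10.0000

10.0000


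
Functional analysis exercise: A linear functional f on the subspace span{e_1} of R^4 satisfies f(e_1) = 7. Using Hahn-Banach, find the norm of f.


The norm of f is given by ||f|| = sup_{||x||=1} |f(x)|.
On span{e_1}, ||e_1|| = 1, so ||f|| = |f(e_1)| / ||e_1||
= |7| / 1 = 7.0000

7.0000


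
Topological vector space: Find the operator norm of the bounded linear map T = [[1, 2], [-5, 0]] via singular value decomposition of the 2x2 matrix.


A^T A = [[26, 2], [2, 4]]
trace(A^T A) = 30, det(A^T A) = 100
discriminant = 30^2 - 4*100 = 500
Largest eigenvalue of A^T A = (trace + sqrt(disc))/2 = 26.1803
||T|| = sqrt(26.1803) = 5.1167

5.1167


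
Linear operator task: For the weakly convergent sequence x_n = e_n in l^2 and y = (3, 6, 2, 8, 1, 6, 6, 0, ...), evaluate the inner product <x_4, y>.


x_4 = e_4 is the standard basis vector with 1 in position 4.
<x_4, y> = y_4 = 8
As n -> infinity, <x_n, y> -> 0, confirming weak convergence of (x_n) to 0.

8


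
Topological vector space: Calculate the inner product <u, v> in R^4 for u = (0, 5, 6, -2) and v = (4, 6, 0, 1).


Computing the standard inner product <u, v> = sum u_i * v_i
= 0*4 + 5*6 + 6*0 + -2*1
= 0 + 30 + 0 + -2
= 28

28


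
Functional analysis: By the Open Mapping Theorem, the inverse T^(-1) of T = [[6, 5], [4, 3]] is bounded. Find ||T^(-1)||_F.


det(T) = 6*3 - 5*4 = -2
T^(-1) = (1/-2) * [[3, -5], [-4, 6]] = [[-1.5000, 2.5000], [2.0000, -3.0000]]
||T^(-1)||_F^2 = (-1.5000)^2 + 2.5000^2 + 2.0000^2 + (-3.0000)^2 = 21.5000
||T^(-1)||_F = sqrt(21.5000) = 4.6368

4.6368


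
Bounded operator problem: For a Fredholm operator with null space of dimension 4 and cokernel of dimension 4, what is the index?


The Fredholm index is defined as ind(T) = dim(ker T) - dim(coker T)
= 4 - 4
= 0

0


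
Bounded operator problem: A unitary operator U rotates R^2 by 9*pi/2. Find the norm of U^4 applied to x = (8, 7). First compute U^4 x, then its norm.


U is a rotation by theta = 9*pi/2
U^4 = rotation by 4*theta = 36*pi/2 = 0*pi/2 (mod 2*pi)
cos(0*pi/2) = 1.0000, sin(0*pi/2) = 0.0000
U^4 x = (1.0000 * 8 - 0.0000 * 7, 0.0000 * 8 + 1.0000 * 7)
= (8.0000, 7.0000)
||U^4 x|| = sqrt(8.0000^2 + 7.0000^2) = sqrt(113.0000) = 10.6301

10.6301


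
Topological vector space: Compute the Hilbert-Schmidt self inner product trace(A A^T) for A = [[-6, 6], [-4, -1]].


trace(A * A^T) = sum of squares of all entries
= (-6)^2 + 6^2 + (-4)^2 + (-1)^2
= 36 + 36 + 16 + 1
= 89

89


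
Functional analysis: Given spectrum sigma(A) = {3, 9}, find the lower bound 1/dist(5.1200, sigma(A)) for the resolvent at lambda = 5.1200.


dist(5.1200, {3, 9}) = min(|5.1200 - 3|, |5.1200 - 9|)
= min(2.1200, 3.8800) = 2.1200
Resolvent bound = 1/2.1200 = 0.4717

0.4717


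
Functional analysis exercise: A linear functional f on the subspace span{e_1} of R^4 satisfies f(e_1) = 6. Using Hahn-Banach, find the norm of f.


The norm of f is given by ||f|| = sup_{||x||=1} |f(x)|.
On span{e_1}, ||e_1|| = 1, so ||f|| = |f(e_1)| / ||e_1||
= |6| / 1 = 6.0000

6.0000


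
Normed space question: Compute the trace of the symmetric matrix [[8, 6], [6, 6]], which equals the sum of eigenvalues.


For a self-adjoint (symmetric) matrix, the eigenvalues are real.
The sum of eigenvalues equals the trace of the matrix.
trace = 8 + 6 = 14

14


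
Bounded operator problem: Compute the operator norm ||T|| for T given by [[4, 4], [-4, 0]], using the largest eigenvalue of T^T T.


A^T A = [[32, 16], [16, 16]]
trace(A^T A) = 48, det(A^T A) = 256
discriminant = 48^2 - 4*256 = 1280
Largest eigenvalue of A^T A = (trace + sqrt(disc))/2 = 41.8885
||T|| = sqrt(41.8885) = 6.4721

6.4721


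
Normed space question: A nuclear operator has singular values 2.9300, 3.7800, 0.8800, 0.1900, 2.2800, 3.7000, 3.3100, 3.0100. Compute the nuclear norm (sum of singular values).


The nuclear norm is the sum of all singular values.
||T||_1 = 2.9300 + 3.7800 + 0.8800 + 0.1900 + 2.2800 + 3.7000 + 3.3100 + 3.0100
= 20.0800

20.0800


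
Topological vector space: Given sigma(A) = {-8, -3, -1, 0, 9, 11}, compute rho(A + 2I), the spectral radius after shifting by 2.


Spectrum of A + 2I = {-6, -1, 1, 2, 11, 13}
Spectral radius = max |lambda| over the shifted spectrum
= max(6, 1, 1, 2, 11, 13) = 13

13


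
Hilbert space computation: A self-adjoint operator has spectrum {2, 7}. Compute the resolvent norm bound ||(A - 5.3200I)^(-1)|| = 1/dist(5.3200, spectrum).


dist(5.3200, {2, 7}) = min(|5.3200 - 2|, |5.3200 - 7|)
= min(3.3200, 1.6800) = 1.6800
Resolvent bound = 1/1.6800 = 0.5952

0.5952


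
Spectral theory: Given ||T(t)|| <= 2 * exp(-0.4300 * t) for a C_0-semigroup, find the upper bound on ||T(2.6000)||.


||T(2.6000)|| <= 2 * exp(-0.4300 * 2.6000)
= 2 * exp(-1.1180)
= 2 * 0.3269
= 0.6539

0.6539


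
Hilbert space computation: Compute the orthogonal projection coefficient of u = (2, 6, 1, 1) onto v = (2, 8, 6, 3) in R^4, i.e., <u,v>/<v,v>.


Computing <u,v> = 2*2 + 6*8 + 1*6 + 1*3 = 61
Computing <v,v> = 2^2 + 8^2 + 6^2 + 3^2 = 113
Projection coefficient = 61/113 = 0.5398

0.5398


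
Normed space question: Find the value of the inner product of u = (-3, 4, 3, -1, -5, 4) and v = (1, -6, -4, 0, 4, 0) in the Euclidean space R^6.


Computing the standard inner product <u, v> = sum u_i * v_i
= -3*1 + 4*-6 + 3*-4 + -1*0 + -5*4 + 4*0
= -3 + -24 + -12 + 0 + -20 + 0
= -59

-59


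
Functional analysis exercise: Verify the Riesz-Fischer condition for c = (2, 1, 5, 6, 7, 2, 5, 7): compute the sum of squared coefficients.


sum |c_n|^2 = 2^2 + 1^2 + 5^2 + 6^2 + 7^2 + 2^2 + 5^2 + 7^2
= 4 + 1 + 25 + 36 + 49 + 4 + 25 + 49
= 193

193


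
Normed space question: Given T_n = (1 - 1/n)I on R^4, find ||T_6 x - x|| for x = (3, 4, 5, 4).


T_6 x - x = (1 - 1/6)x - x = -x/6
||x|| = sqrt(66) = 8.1240
||T_6 x - x|| = ||x||/6 = 8.1240/6 = 1.3540

1.3540


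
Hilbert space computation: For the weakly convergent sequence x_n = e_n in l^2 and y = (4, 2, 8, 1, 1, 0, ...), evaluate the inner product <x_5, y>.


x_5 = e_5 is the standard basis vector with 1 in position 5.
<x_5, y> = y_5 = 1
As n -> infinity, <x_n, y> -> 0, confirming weak convergence of (x_n) to 0.

1


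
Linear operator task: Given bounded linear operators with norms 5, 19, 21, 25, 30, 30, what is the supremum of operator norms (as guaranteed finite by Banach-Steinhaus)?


By the Uniform Boundedness Principle, the supremum of norms is finite.
sup_k ||T_k|| = max(5, 19, 21, 25, 30, 30) = 30

30


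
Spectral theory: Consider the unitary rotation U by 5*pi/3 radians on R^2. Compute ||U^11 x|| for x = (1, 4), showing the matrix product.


U is a rotation by theta = 5*pi/3
U^11 = rotation by 11*theta = 55*pi/3 = 1*pi/3 (mod 2*pi)
cos(1*pi/3) = 0.5000, sin(1*pi/3) = 0.8660
U^11 x = (0.5000 * 1 - 0.8660 * 4, 0.8660 * 1 + 0.5000 * 4)
= (-2.9641, 2.8660)
||U^11 x|| = sqrt((-2.9641)^2 + 2.8660^2) = sqrt(17.0000) = 4.1231

4.1231


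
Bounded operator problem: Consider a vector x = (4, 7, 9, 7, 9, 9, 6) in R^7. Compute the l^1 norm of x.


The l^1 norm equals the sum of absolute values of all components.
||x||_1 = 4 + 7 + 9 + 7 + 9 + 9 + 6
= 51

51.0000


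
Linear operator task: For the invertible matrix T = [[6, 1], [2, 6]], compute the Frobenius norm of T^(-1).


det(T) = 6*6 - 1*2 = 34
T^(-1) = (1/34) * [[6, -1], [-2, 6]] = [[0.1765, -0.0294], [-0.0588, 0.1765]]
||T^(-1)||_F^2 = 0.1765^2 + (-0.0294)^2 + (-0.0588)^2 + 0.1765^2 = 0.0666
||T^(-1)||_F = sqrt(0.0666) = 0.2581

0.2581


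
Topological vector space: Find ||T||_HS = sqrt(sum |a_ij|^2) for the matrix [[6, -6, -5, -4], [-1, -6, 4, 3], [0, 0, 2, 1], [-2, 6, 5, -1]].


The Hilbert-Schmidt norm is sqrt(sum of squares of all entries).
Sum of squares = 6^2 + (-6)^2 + (-5)^2 + (-4)^2 + (-1)^2 + (-6)^2 + 4^2 + 3^2 + 0^2 + 0^2 + 2^2 + 1^2 + (-2)^2 + 6^2 + 5^2 + (-1)^2
= 36 + 36 + 25 + 16 + 1 + 36 + 16 + 9 + 0 + 0 + 4 + 1 + 4 + 36 + 25 + 1 = 246
||T||_HS = sqrt(246) = 15.6844

15.6844


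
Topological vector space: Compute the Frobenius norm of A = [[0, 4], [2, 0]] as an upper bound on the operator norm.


||A||_F^2 = sum a_ij^2
= 0^2 + 4^2 + 2^2 + 0^2
= 0 + 16 + 4 + 0 = 20
||A||_F = sqrt(20) = 4.4721

4.4721


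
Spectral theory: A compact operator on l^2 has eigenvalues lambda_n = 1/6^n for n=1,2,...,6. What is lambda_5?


The eigenvalue formula gives lambda_5 = 1/6^5
= 1/7776
= 1.2860e-04

1.2860e-04


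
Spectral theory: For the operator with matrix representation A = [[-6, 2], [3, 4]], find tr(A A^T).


trace(A * A^T) = sum of squares of all entries
= (-6)^2 + 2^2 + 3^2 + 4^2
= 36 + 4 + 9 + 16
= 65

65


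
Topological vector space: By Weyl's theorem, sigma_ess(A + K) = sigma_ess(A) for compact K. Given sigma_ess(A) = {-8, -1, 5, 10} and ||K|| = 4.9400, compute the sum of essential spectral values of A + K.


By Weyl's theorem, the essential spectrum is invariant under compact perturbations.
sigma_ess(A + K) = sigma_ess(A) = {-8, -1, 5, 10}
Sum = -8 + -1 + 5 + 10 = 6

6


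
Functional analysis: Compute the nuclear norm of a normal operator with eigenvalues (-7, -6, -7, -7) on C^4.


For a normal operator, singular values equal |eigenvalues|.
Trace norm = sum |lambda_i| = 7 + 6 + 7 + 7
= 27

27


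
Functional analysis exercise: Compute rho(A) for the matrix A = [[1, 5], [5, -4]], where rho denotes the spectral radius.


For a 2x2 matrix, eigenvalues satisfy lambda^2 - (trace)*lambda + det = 0
trace = 1 + -4 = -3
det = 1*-4 - 5*5 = -29
discriminant = (-3)^2 - 4*(-29) = 125
spectral radius = max |eigenvalue| = 7.0902

7.0902


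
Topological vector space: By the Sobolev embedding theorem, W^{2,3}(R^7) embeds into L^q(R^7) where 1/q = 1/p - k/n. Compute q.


Using the Sobolev embedding formula: 1/q = 1/p - k/n
1/q = 1/3 - 2/7 = 1/21
q = 1/(1/21) = 21

21.0000


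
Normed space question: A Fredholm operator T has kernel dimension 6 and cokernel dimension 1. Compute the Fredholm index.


The Fredholm index is defined as ind(T) = dim(ker T) - dim(coker T)
= 6 - 1
= 5

5


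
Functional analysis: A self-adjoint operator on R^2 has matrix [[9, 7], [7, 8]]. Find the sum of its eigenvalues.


For a self-adjoint (symmetric) matrix, the eigenvalues are real.
The sum of eigenvalues equals the trace of the matrix.
trace = 9 + 8 = 17

17


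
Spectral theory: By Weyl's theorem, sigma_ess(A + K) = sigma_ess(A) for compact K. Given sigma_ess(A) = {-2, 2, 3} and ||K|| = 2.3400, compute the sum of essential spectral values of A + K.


By Weyl's theorem, the essential spectrum is invariant under compact perturbations.
sigma_ess(A + K) = sigma_ess(A) = {-2, 2, 3}
Sum = -2 + 2 + 3 = 3

3


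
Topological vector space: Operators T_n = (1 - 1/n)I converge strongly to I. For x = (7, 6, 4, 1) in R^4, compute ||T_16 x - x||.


T_16 x - x = (1 - 1/16)x - x = -x/16
||x|| = sqrt(102) = 10.0995
||T_16 x - x|| = ||x||/16 = 10.0995/16 = 0.6312

0.6312


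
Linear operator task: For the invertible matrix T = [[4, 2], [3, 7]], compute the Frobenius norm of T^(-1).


det(T) = 4*7 - 2*3 = 22
T^(-1) = (1/22) * [[7, -2], [-3, 4]] = [[0.3182, -0.0909], [-0.1364, 0.1818]]
||T^(-1)||_F^2 = 0.3182^2 + (-0.0909)^2 + (-0.1364)^2 + 0.1818^2 = 0.1612
||T^(-1)||_F = sqrt(0.1612) = 0.4014

0.4014


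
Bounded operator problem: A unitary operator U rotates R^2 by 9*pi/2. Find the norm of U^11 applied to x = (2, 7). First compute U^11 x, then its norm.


U is a rotation by theta = 9*pi/2
U^11 = rotation by 11*theta = 99*pi/2 = 3*pi/2 (mod 2*pi)
cos(3*pi/2) = 0.0000, sin(3*pi/2) = -1.0000
U^11 x = (0.0000 * 2 - -1.0000 * 7, -1.0000 * 2 + 0.0000 * 7)
= (7.0000, -2.0000)
||U^11 x|| = sqrt(7.0000^2 + (-2.0000)^2) = sqrt(53.0000) = 7.2801

7.2801


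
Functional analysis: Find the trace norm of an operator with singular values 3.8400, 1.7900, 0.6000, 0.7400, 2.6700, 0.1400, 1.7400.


The nuclear norm is the sum of all singular values.
||T||_1 = 3.8400 + 1.7900 + 0.6000 + 0.7400 + 2.6700 + 0.1400 + 1.7400
= 11.5200

11.5200


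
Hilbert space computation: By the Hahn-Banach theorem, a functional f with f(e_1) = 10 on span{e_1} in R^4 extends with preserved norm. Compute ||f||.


The norm of f is given by ||f|| = sup_{||x||=1} |f(x)|.
On span{e_1}, ||e_1|| = 1, so ||f|| = |f(e_1)| / ||e_1||
= |10| / 1 = 10.0000

10.0000


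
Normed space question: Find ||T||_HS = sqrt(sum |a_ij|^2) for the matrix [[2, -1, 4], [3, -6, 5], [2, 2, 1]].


The Hilbert-Schmidt norm is sqrt(sum of squares of all entries).
Sum of squares = 2^2 + (-1)^2 + 4^2 + 3^2 + (-6)^2 + 5^2 + 2^2 + 2^2 + 1^2
= 4 + 1 + 16 + 9 + 36 + 25 + 4 + 4 + 1 = 100
||T||_HS = sqrt(100) = 10.0000

10.0000


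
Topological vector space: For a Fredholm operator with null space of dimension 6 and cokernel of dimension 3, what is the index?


The Fredholm index is defined as ind(T) = dim(ker T) - dim(coker T)
= 6 - 3
= 3

3


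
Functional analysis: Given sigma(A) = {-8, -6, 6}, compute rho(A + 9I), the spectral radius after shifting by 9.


Spectrum of A + 9I = {1, 3, 15}
Spectral radius = max |lambda| over the shifted spectrum
= max(1, 3, 15) = 15

15


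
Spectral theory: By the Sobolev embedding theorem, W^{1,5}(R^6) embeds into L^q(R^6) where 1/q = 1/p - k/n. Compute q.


Using the Sobolev embedding formula: 1/q = 1/p - k/n
1/q = 1/5 - 1/6 = 1/30
q = 1/(1/30) = 30

30.0000


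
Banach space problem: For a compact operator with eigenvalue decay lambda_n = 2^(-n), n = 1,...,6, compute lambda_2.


The eigenvalue formula gives lambda_2 = 1/2^2
= 1/4
= 0.2500

0.2500


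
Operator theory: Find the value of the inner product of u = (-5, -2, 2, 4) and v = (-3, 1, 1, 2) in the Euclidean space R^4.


Computing the standard inner product <u, v> = sum u_i * v_i
= -5*-3 + -2*1 + 2*1 + 4*2
= 15 + -2 + 2 + 8
= 23

23


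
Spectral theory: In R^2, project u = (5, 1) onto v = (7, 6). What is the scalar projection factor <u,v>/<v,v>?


Computing <u,v> = 5*7 + 1*6 = 41
Computing <v,v> = 7^2 + 6^2 = 85
Projection coefficient = 41/85 = 0.4824

0.4824


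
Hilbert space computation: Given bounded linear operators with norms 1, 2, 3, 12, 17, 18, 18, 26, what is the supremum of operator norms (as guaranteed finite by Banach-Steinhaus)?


By the Uniform Boundedness Principle, the supremum of norms is finite.
sup_k ||T_k|| = max(1, 2, 3, 12, 17, 18, 18, 26) = 26

26


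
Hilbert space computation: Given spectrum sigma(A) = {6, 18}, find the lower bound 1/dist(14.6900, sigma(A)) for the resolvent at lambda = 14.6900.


dist(14.6900, {6, 18}) = min(|14.6900 - 6|, |14.6900 - 18|)
= min(8.6900, 3.3100) = 3.3100
Resolvent bound = 1/3.3100 = 0.3021

0.3021


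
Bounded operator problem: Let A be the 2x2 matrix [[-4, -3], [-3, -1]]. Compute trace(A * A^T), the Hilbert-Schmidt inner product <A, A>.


trace(A * A^T) = sum of squares of all entries
= (-4)^2 + (-3)^2 + (-3)^2 + (-1)^2
= 16 + 9 + 9 + 1
= 35

35


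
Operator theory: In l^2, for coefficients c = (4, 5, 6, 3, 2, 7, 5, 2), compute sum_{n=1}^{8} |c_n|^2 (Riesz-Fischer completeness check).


sum |c_n|^2 = 4^2 + 5^2 + 6^2 + 3^2 + 2^2 + 7^2 + 5^2 + 2^2
= 16 + 25 + 36 + 9 + 4 + 49 + 25 + 4
= 168

168


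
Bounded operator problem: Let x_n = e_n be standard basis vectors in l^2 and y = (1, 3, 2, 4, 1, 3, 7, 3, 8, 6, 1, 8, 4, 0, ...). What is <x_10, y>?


x_10 = e_10 is the standard basis vector with 1 in position 10.
<x_10, y> = y_10 = 6
As n -> infinity, <x_n, y> -> 0, confirming weak convergence of (x_n) to 0.

6


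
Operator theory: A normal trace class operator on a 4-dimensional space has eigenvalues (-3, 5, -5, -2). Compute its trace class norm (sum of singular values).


For a normal operator, singular values equal |eigenvalues|.
Trace norm = sum |lambda_i| = 3 + 5 + 5 + 2
= 15

15


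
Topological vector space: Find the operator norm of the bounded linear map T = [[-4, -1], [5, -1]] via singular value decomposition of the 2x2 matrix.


A^T A = [[41, -1], [-1, 2]]
trace(A^T A) = 43, det(A^T A) = 81
discriminant = 43^2 - 4*81 = 1525
Largest eigenvalue of A^T A = (trace + sqrt(disc))/2 = 41.0256
||T|| = sqrt(41.0256) = 6.4051

6.4051


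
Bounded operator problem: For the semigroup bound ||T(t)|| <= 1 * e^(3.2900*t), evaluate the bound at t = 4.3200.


||T(4.3200)|| <= 1 * exp(3.2900 * 4.3200)
= 1 * exp(14.2128)
= 1 * 1.4878e+06
= 1.4878e+06

1.4878e+06


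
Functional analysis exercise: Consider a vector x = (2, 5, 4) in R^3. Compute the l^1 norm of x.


The l^1 norm equals the sum of absolute values of all components.
||x||_1 = 2 + 5 + 4
= 11

11.0000


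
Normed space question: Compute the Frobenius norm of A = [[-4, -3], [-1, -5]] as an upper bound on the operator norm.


||A||_F^2 = sum a_ij^2
= (-4)^2 + (-3)^2 + (-1)^2 + (-5)^2
= 16 + 9 + 1 + 25 = 51
||A||_F = sqrt(51) = 7.1414

7.1414


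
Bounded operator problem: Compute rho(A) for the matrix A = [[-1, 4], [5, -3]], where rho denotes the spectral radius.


For a 2x2 matrix, eigenvalues satisfy lambda^2 - (trace)*lambda + det = 0
trace = -1 + -3 = -4
det = -1*-3 - 4*5 = -17
discriminant = (-4)^2 - 4*(-17) = 84
spectral radius = max |eigenvalue| = 6.5826

6.5826
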